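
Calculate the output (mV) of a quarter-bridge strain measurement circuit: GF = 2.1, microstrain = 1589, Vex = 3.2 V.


Quarter bridge output: Vout = (GF * epsilon * Vex) / 4.
Vout = (2.1 * 1589e-6 * 3.2) / 4
Vout = 0.01067808 / 4 V
Vout = 0.00266952 V = 2.6695 mV

2.6695 mV


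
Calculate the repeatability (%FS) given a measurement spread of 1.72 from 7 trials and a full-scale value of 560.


Repeatability = (spread / full scale) * 100%.
R = (1.72 / 560) * 100
R = 0.307 %FS

0.307 %FS


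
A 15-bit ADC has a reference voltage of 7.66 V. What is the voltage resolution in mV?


The resolution (LSB) of an ADC is Vref / 2^n.
LSB = 7.66 / 2^15
LSB = 7.66 / 32768
LSB = 0.00023376 V = 0.23376465 mV

0.23376465 mV


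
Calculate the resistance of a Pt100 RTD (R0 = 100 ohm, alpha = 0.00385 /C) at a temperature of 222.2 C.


The RTD equation: Rt = R0 * (1 + alpha * T).
Rt = 100 * (1 + 0.00385 * 222.2)
Rt = 100 * (1 + 0.85547)
Rt = 100 * 1.85547
Rt = 185.547 ohm

185.547 ohm


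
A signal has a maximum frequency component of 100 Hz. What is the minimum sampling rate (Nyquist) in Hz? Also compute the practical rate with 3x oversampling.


By Nyquist theorem, fs_min = 2 * fmax.
fs_min = 2 * 100 = 200 Hz
Practical rate = 3 * fs_min = 3 * 200 = 600 Hz

fs_min = 200 Hz, fs_practical = 600 Hz


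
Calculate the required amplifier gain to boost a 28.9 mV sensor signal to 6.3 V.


Gain = Vout / Vin (converting to same units).
G = 6.3 V / 28.9 mV
G = 6300.0 mV / 28.9 mV
G = 217.99

217.99


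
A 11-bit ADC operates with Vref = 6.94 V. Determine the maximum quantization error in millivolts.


The maximum quantization error is +/- LSB/2.
LSB = Vref / 2^n = 6.94 / 2048 = 0.00338867 V
Max error = LSB / 2 = 0.00338867 / 2 = 0.00169434 V
Max error = 1.6943 mV

1.6943 mV


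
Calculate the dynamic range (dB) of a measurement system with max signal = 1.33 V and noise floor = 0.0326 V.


Dynamic range = 20 * log10(Vmax / Vnoise).
DR = 20 * log10(1.33 / 0.0326)
DR = 20 * log10(40.8)
DR = 32.21 dB

32.21 dB


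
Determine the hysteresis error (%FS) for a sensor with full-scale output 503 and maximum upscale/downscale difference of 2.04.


Hysteresis = (max difference / full scale) * 100%.
H = (2.04 / 503) * 100
H = 0.406 %FS

0.406 %FS


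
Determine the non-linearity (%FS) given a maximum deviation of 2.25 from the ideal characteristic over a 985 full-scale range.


Linearity error = (max deviation / full scale) * 100%.
Linearity = (2.25 / 985) * 100
Linearity = 0.228 %FS

0.228 %FS


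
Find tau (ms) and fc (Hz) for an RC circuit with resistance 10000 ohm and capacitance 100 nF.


Time constant: tau = R * C.
tau = 10000 * 1.00e-07 = 0.001 s
tau = 1.0 ms
Cutoff frequency: fc = 1 / (2*pi*R*C).
fc = 1 / (2*pi*0.001) = 159.15 Hz

tau = 1.0 ms, fc = 159.15 Hz


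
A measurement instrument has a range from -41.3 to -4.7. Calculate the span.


Span = upper range - lower range.
Span = -4.7 - (-41.3)
Span = 36.6

36.6


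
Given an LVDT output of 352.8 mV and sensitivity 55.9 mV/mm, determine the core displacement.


Displacement = Vout / sensitivity.
d = 352.8 / 55.9
d = 6.311 mm

6.311 mm


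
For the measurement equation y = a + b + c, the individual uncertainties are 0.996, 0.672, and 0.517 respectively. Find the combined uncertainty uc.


For a sum of independent quantities, uc = sqrt(u1^2 + u2^2 + u3^2).
uc = sqrt(0.996^2 + 0.672^2 + 0.517^2)
uc = sqrt(0.992016 + 0.451584 + 0.267289)
uc = 1.308

1.308


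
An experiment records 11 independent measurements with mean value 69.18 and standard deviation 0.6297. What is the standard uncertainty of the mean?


The standard uncertainty for Type A evaluation is u = s / sqrt(n).
u = 0.6297 / sqrt(11)
u = 0.6297 / 3.3166
u = 0.1899

0.1899


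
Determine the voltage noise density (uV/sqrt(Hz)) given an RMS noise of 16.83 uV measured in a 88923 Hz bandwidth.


Noise spectral density = Vrms / sqrt(BW).
NSD = 16.83 / sqrt(88923)
NSD = 16.83 / 298.1996
NSD = 0.0564 uV/sqrt(Hz)

0.0564 uV/sqrt(Hz)


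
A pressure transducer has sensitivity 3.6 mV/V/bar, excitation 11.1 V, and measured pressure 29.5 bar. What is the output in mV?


Output = sensitivity * Vex * P.
Vout = 3.6 * 11.1 * 29.5
Vout = 39.96 * 29.5
Vout = 1178.82 mV

1178.82 mV


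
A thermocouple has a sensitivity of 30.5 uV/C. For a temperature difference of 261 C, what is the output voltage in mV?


The thermocouple output V = sensitivity * dT.
V = 30.5 uV/C * 261 C
V = 7960.5 uV
V = 7.96 mV

7.96 mV


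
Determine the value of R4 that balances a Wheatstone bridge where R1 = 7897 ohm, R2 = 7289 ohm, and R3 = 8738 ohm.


At balance: R1*R4 = R2*R3, so R4 = R2*R3/R1.
R4 = 7289 * 8738 / 7897
R4 = 63691282 / 7897
R4 = 8065.25 ohm

8065.25 ohm


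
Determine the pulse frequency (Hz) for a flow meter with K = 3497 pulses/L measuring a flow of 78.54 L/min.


Frequency = K * Q / 60 (converting L/min to L/s).
f = 3497 * 78.54 / 60
f = 274654.38 / 60
f = 4577.57 Hz

4577.57 Hz


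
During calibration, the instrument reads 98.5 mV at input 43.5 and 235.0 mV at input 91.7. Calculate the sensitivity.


Sensitivity = (y2 - y1) / (x2 - x1).
S = (235.0 - 98.5) / (91.7 - 43.5)
S = 136.5 / 48.2
S = 2.832 mV/unit

2.832 mV/unit


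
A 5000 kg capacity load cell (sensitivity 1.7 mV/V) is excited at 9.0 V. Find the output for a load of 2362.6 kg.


Vout = rated_output * Vex * (load / capacity).
Vout = 1.7 * 9.0 * (2362.6 / 5000)
Vout = 1.7 * 9.0 * 0.47252
Vout = 7.23 mV

7.23 mV


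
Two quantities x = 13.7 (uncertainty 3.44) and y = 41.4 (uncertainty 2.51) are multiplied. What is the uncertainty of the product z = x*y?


For a product z = x*y, the relative uncertainty is:
uz/z = sqrt((ux/x)^2 + (uy/y)^2)
Relative uncertainties: ux/x = 3.44/13.7 = 0.251095
uy/y = 2.51/41.4 = 0.060628
z = 13.7 * 41.4 = 567.2
uz = 567.2 * sqrt(0.251095^2 + 0.060628^2) = 146.509

146.509


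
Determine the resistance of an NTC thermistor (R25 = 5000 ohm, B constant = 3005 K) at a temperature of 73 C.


NTC thermistor equation: Rt = R25 * exp(B * (1/T - 1/T25)).
T in Kelvin: 346.15 K, T25 = 298.15 K
1/T - 1/T25 = 1/346.15 - 1/298.15 = -0.0004651
B * (1/T - 1/T25) = 3005 * -0.0004651 = -1.3976
Rt = 5000 * exp(-1.3976) = 1235.9 ohm

1235.9 ohm


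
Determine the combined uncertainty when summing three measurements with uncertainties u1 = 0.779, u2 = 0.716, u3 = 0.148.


For a sum of independent quantities, uc = sqrt(u1^2 + u2^2 + u3^2).
uc = sqrt(0.779^2 + 0.716^2 + 0.148^2)
uc = sqrt(0.606841 + 0.512656 + 0.021904)
uc = 1.0684

1.0684


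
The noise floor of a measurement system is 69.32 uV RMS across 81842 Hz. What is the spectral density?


Noise spectral density = Vrms / sqrt(BW).
NSD = 69.32 / sqrt(81842)
NSD = 69.32 / 286.0804
NSD = 0.2423 uV/sqrt(Hz)

0.2423 uV/sqrt(Hz)


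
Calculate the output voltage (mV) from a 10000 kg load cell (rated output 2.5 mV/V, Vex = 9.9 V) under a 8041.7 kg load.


Vout = rated_output * Vex * (load / capacity).
Vout = 2.5 * 9.9 * (8041.7 / 10000)
Vout = 2.5 * 9.9 * 0.80417
Vout = 19.903 mV

19.903 mV


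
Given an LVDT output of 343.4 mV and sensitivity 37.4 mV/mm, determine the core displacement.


Displacement = Vout / sensitivity.
d = 343.4 / 37.4
d = 9.182 mm

9.182 mm


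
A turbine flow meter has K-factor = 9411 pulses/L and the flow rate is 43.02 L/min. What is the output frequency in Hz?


Frequency = K * Q / 60 (converting L/min to L/s).
f = 9411 * 43.02 / 60
f = 404861.22 / 60
f = 6747.69 Hz

6747.69 Hz


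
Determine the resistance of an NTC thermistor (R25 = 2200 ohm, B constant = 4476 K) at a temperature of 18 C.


NTC thermistor equation: Rt = R25 * exp(B * (1/T - 1/T25)).
T in Kelvin: 291.15 K, T25 = 298.15 K
1/T - 1/T25 = 1/291.15 - 1/298.15 = 8.064e-05
B * (1/T - 1/T25) = 4476 * 8.064e-05 = 0.3609
Rt = 2200 * exp(0.3609) = 3156.3 ohm

3156.3 ohm


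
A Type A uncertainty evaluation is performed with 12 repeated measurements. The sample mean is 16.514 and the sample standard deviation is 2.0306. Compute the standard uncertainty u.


The standard uncertainty for Type A evaluation is u = s / sqrt(n).
u = 2.0306 / sqrt(12)
u = 2.0306 / 3.4641
u = 0.5862

0.5862


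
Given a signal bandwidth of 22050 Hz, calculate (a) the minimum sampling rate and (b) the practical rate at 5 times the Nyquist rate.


By Nyquist theorem, fs_min = 2 * fmax.
fs_min = 2 * 22050 = 44100 Hz
Practical rate = 5 * fs_min = 5 * 44100 = 220500 Hz

fs_min = 44100 Hz, fs_practical = 220500 Hz


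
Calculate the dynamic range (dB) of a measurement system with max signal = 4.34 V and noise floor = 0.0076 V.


Dynamic range = 20 * log10(Vmax / Vnoise).
DR = 20 * log10(4.34 / 0.0076)
DR = 20 * log10(571.05)
DR = 55.13 dB

55.13 dB


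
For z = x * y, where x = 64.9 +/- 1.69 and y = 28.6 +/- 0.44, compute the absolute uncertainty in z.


For a product z = x*y, the relative uncertainty is:
uz/z = sqrt((ux/x)^2 + (uy/y)^2)
Relative uncertainties: ux/x = 1.69/64.9 = 0.02604
uy/y = 0.44/28.6 = 0.015385
z = 64.9 * 28.6 = 1856.1
uz = 1856.1 * sqrt(0.02604^2 + 0.015385^2) = 56.139

56.139


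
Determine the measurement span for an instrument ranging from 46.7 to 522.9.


Span = upper range - lower range.
Span = 522.9 - (46.7)
Span = 476.2

476.2


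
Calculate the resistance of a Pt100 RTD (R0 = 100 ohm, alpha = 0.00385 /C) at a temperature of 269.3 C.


The RTD equation: Rt = R0 * (1 + alpha * T).
Rt = 100 * (1 + 0.00385 * 269.3)
Rt = 100 * (1 + 1.036805)
Rt = 100 * 2.036805
Rt = 203.681 ohm

203.681 ohm


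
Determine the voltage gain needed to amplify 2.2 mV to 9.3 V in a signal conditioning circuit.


Gain = Vout / Vin (converting to same units).
G = 9.3 V / 2.2 mV
G = 9300.0 mV / 2.2 mV
G = 4227.27

4227.27


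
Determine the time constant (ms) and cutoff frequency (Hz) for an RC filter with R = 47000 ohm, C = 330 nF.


Time constant: tau = R * C.
tau = 47000 * 3.30e-07 = 0.01551 s
tau = 15.51 ms
Cutoff frequency: fc = 1 / (2*pi*R*C).
fc = 1 / (2*pi*0.01551) = 10.26 Hz

tau = 15.51 ms, fc = 10.26 Hz


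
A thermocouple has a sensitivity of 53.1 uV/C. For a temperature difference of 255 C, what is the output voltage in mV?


The thermocouple output V = sensitivity * dT.
V = 53.1 uV/C * 255 C
V = 13540.5 uV
V = 13.54 mV

13.54 mV


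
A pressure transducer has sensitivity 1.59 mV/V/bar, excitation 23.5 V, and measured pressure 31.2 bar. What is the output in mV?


Output = sensitivity * Vex * P.
Vout = 1.59 * 23.5 * 31.2
Vout = 37.365 * 31.2
Vout = 1165.79 mV

1165.79 mV


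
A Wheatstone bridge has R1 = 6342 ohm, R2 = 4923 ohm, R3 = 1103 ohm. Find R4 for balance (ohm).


At balance: R1*R4 = R2*R3, so R4 = R2*R3/R1.
R4 = 4923 * 1103 / 6342
R4 = 5430069 / 6342
R4 = 856.21 ohm

856.21 ohm


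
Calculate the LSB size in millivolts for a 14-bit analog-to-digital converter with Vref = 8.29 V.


The resolution (LSB) of an ADC is Vref / 2^n.
LSB = 8.29 / 2^14
LSB = 8.29 / 16384
LSB = 0.00050598 V = 0.50598145 mV

0.50598145 mV


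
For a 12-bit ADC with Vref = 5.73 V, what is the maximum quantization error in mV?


The maximum quantization error is +/- LSB/2.
LSB = Vref / 2^n = 5.73 / 4096 = 0.00139893 V
Max error = LSB / 2 = 0.00139893 / 2 = 0.00069946 V
Max error = 0.6995 mV

0.6995 mV


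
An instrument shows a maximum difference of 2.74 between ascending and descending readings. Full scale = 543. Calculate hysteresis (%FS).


Hysteresis = (max difference / full scale) * 100%.
H = (2.74 / 543) * 100
H = 0.505 %FS

0.505 %FS


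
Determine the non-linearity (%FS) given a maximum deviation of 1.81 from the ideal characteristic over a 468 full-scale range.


Linearity error = (max deviation / full scale) * 100%.
Linearity = (1.81 / 468) * 100
Linearity = 0.387 %FS

0.387 %FS


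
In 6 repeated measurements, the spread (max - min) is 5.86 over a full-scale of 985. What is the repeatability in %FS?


Repeatability = (spread / full scale) * 100%.
R = (5.86 / 985) * 100
R = 0.595 %FS

0.595 %FS


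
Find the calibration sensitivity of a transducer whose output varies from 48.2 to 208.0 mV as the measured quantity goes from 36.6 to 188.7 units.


Sensitivity = (y2 - y1) / (x2 - x1).
S = (208.0 - 48.2) / (188.7 - 36.6)
S = 159.8 / 152.1
S = 1.0506 mV/unit

1.0506 mV/unit


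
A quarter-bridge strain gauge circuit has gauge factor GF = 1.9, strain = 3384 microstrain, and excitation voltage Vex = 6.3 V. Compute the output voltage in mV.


Quarter bridge output: Vout = (GF * epsilon * Vex) / 4.
Vout = (1.9 * 3384e-6 * 6.3) / 4
Vout = 0.04050648 / 4 V
Vout = 0.01012662 V = 10.1266 mV

10.1266 mV


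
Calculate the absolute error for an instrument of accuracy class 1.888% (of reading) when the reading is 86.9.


Absolute error = (accuracy% / 100) * reading.
Error = (1.888 / 100) * 86.9
Error = 0.01888 * 86.9
Error = 1.6407

1.6407


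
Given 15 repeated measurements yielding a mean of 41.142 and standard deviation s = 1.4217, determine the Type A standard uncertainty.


The standard uncertainty for Type A evaluation is u = s / sqrt(n).
u = 1.4217 / sqrt(15)
u = 1.4217 / 3.873
u = 0.3671

0.3671


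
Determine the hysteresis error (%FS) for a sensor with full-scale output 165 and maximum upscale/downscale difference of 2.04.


Hysteresis = (max difference / full scale) * 100%.
H = (2.04 / 165) * 100
H = 1.236 %FS

1.236 %FS


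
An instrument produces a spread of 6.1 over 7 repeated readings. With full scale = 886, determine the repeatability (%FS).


Repeatability = (spread / full scale) * 100%.
R = (6.1 / 886) * 100
R = 0.688 %FS

0.688 %FS


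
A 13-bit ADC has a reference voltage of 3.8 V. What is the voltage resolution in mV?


The resolution (LSB) of an ADC is Vref / 2^n.
LSB = 3.8 / 2^13
LSB = 3.8 / 8192
LSB = 0.00046387 V = 0.46386719 mV

0.46386719 mV


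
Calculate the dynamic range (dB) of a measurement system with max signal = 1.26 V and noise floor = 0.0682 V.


Dynamic range = 20 * log10(Vmax / Vnoise).
DR = 20 * log10(1.26 / 0.0682)
DR = 20 * log10(18.48)
DR = 25.33 dB

25.33 dB


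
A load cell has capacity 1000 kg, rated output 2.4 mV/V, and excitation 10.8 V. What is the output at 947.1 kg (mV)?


Vout = rated_output * Vex * (load / capacity).
Vout = 2.4 * 10.8 * (947.1 / 1000)
Vout = 2.4 * 10.8 * 0.9471
Vout = 24.549 mV

24.549 mV


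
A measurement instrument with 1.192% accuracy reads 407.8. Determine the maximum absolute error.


Absolute error = (accuracy% / 100) * reading.
Error = (1.192 / 100) * 407.8
Error = 0.01192 * 407.8
Error = 4.861

4.861


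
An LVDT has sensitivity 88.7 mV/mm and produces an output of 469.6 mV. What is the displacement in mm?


Displacement = Vout / sensitivity.
d = 469.6 / 88.7
d = 5.294 mm

5.294 mm


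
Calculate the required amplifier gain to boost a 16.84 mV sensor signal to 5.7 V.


Gain = Vout / Vin (converting to same units).
G = 5.7 V / 16.84 mV
G = 5700.0 mV / 16.84 mV
G = 338.48

338.48


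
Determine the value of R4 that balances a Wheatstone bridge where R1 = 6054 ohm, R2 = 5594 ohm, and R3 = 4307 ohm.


At balance: R1*R4 = R2*R3, so R4 = R2*R3/R1.
R4 = 5594 * 4307 / 6054
R4 = 24093358 / 6054
R4 = 3979.74 ohm

3979.74 ohm


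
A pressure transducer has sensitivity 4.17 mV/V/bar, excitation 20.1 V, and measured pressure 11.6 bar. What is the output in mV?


Output = sensitivity * Vex * P.
Vout = 4.17 * 20.1 * 11.6
Vout = 83.817 * 11.6
Vout = 972.28 mV

972.28 mV


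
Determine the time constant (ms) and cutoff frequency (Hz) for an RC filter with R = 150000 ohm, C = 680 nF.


Time constant: tau = R * C.
tau = 150000 * 6.80e-07 = 0.102 s
tau = 102.0 ms
Cutoff frequency: fc = 1 / (2*pi*R*C).
fc = 1 / (2*pi*0.102) = 1.56 Hz

tau = 102.0 ms, fc = 1.56 Hz


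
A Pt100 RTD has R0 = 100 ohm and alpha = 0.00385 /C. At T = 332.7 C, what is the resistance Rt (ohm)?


The RTD equation: Rt = R0 * (1 + alpha * T).
Rt = 100 * (1 + 0.00385 * 332.7)
Rt = 100 * (1 + 1.280895)
Rt = 100 * 2.280895
Rt = 228.09 ohm

228.09 ohm


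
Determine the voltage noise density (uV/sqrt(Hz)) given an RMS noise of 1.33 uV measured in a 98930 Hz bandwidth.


Noise spectral density = Vrms / sqrt(BW).
NSD = 1.33 / sqrt(98930)
NSD = 1.33 / 314.5314
NSD = 0.0042 uV/sqrt(Hz)

0.0042 uV/sqrt(Hz)


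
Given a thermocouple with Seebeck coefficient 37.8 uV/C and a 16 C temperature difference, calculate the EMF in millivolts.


The thermocouple output V = sensitivity * dT.
V = 37.8 uV/C * 16 C
V = 604.8 uV
V = 0.605 mV

0.605 mV


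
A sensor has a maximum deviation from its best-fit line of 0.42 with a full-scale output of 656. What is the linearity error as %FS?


Linearity error = (max deviation / full scale) * 100%.
Linearity = (0.42 / 656) * 100
Linearity = 0.064 %FS

0.064 %FS


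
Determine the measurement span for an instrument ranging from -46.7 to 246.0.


Span = upper range - lower range.
Span = 246.0 - (-46.7)
Span = 292.7

292.7


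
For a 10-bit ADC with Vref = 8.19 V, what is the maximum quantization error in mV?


The maximum quantization error is +/- LSB/2.
LSB = Vref / 2^n = 8.19 / 1024 = 0.00799805 V
Max error = LSB / 2 = 0.00799805 / 2 = 0.00399902 V
Max error = 3.999 mV

3.999 mV


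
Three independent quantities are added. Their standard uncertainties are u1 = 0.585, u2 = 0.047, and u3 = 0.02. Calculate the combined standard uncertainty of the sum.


For a sum of independent quantities, uc = sqrt(u1^2 + u2^2 + u3^2).
uc = sqrt(0.585^2 + 0.047^2 + 0.02^2)
uc = sqrt(0.342225 + 0.002209 + 0.0004)
uc = 0.5872

0.5872


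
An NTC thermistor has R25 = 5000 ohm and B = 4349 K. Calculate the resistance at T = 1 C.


NTC thermistor equation: Rt = R25 * exp(B * (1/T - 1/T25)).
T in Kelvin: 274.15 K, T25 = 298.15 K
1/T - 1/T25 = 1/274.15 - 1/298.15 = 0.00029362
B * (1/T - 1/T25) = 4349 * 0.00029362 = 1.277
Rt = 5000 * exp(1.277) = 17928.6 ohm

17928.6 ohm


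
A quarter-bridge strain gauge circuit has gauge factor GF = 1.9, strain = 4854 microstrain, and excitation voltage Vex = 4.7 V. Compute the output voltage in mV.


Quarter bridge output: Vout = (GF * epsilon * Vex) / 4.
Vout = (1.9 * 4854e-6 * 4.7) / 4
Vout = 0.04334622 / 4 V
Vout = 0.01083655 V = 10.8366 mV

10.8366 mV


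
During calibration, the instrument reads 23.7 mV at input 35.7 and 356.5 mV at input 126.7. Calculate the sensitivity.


Sensitivity = (y2 - y1) / (x2 - x1).
S = (356.5 - 23.7) / (126.7 - 35.7)
S = 332.8 / 91.0
S = 3.6571 mV/unit

3.6571 mV/unit


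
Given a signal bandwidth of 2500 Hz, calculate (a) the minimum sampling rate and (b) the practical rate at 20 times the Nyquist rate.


By Nyquist theorem, fs_min = 2 * fmax.
fs_min = 2 * 2500 = 5000 Hz
Practical rate = 20 * fs_min = 20 * 5000 = 100000 Hz

fs_min = 5000 Hz, fs_practical = 100000 Hz


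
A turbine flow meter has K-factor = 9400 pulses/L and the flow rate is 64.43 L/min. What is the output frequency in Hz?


Frequency = K * Q / 60 (converting L/min to L/s).
f = 9400 * 64.43 / 60
f = 605642.0 / 60
f = 10094.03 Hz

10094.03 Hz


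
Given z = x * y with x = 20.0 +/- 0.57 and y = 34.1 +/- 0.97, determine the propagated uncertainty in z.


For a product z = x*y, the relative uncertainty is:
uz/z = sqrt((ux/x)^2 + (uy/y)^2)
Relative uncertainties: ux/x = 0.57/20.0 = 0.0285
uy/y = 0.97/34.1 = 0.028446
z = 20.0 * 34.1 = 682.0
uz = 682.0 * sqrt(0.0285^2 + 0.028446^2) = 27.462

27.462


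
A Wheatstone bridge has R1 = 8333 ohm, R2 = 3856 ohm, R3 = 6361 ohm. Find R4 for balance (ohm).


At balance: R1*R4 = R2*R3, so R4 = R2*R3/R1.
R4 = 3856 * 6361 / 8333
R4 = 24528016 / 8333
R4 = 2943.48 ohm

2943.48 ohm


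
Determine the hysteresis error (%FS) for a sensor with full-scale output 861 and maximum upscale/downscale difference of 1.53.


Hysteresis = (max difference / full scale) * 100%.
H = (1.53 / 861) * 100
H = 0.178 %FS

0.178 %FS


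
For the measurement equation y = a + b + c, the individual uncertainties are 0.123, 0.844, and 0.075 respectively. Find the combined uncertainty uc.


For a sum of independent quantities, uc = sqrt(u1^2 + u2^2 + u3^2).
uc = sqrt(0.123^2 + 0.844^2 + 0.075^2)
uc = sqrt(0.015129 + 0.712336 + 0.005625)
uc = 0.8562

0.8562


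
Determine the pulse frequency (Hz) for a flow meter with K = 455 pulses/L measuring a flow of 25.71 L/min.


Frequency = K * Q / 60 (converting L/min to L/s).
f = 455 * 25.71 / 60
f = 11698.05 / 60
f = 194.97 Hz

194.97 Hz


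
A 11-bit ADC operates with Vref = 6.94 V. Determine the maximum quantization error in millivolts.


The maximum quantization error is +/- LSB/2.
LSB = Vref / 2^n = 6.94 / 2048 = 0.00338867 V
Max error = LSB / 2 = 0.00338867 / 2 = 0.00169434 V
Max error = 1.6943 mV

1.6943 mV


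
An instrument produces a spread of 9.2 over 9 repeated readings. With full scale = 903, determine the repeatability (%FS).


Repeatability = (spread / full scale) * 100%.
R = (9.2 / 903) * 100
R = 1.019 %FS

1.019 %FS


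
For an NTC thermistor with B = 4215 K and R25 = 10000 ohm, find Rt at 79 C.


NTC thermistor equation: Rt = R25 * exp(B * (1/T - 1/T25)).
T in Kelvin: 352.15 K, T25 = 298.15 K
1/T - 1/T25 = 1/352.15 - 1/298.15 = -0.00051432
B * (1/T - 1/T25) = 4215 * -0.00051432 = -2.1678
Rt = 10000 * exp(-2.1678) = 1144.2 ohm

1144.2 ohm


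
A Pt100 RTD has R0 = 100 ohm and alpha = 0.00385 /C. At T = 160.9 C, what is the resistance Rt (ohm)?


The RTD equation: Rt = R0 * (1 + alpha * T).
Rt = 100 * (1 + 0.00385 * 160.9)
Rt = 100 * (1 + 0.619465)
Rt = 100 * 1.619465
Rt = 161.946 ohm

161.946 ohm


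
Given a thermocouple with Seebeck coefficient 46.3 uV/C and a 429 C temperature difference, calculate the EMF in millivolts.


The thermocouple output V = sensitivity * dT.
V = 46.3 uV/C * 429 C
V = 19862.7 uV
V = 19.863 mV

19.863 mV


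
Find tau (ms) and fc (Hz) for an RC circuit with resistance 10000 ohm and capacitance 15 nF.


Time constant: tau = R * C.
tau = 10000 * 1.50e-08 = 0.00015 s
tau = 0.15 ms
Cutoff frequency: fc = 1 / (2*pi*R*C).
fc = 1 / (2*pi*0.00015) = 1061.03 Hz

tau = 0.15 ms, fc = 1061.03 Hz


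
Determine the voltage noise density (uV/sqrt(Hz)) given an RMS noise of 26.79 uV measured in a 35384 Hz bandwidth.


Noise spectral density = Vrms / sqrt(BW).
NSD = 26.79 / sqrt(35384)
NSD = 26.79 / 188.1064
NSD = 0.1424 uV/sqrt(Hz)

0.1424 uV/sqrt(Hz)


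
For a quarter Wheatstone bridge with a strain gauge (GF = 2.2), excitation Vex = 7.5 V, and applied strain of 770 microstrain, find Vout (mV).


Quarter bridge output: Vout = (GF * epsilon * Vex) / 4.
Vout = (2.2 * 770e-6 * 7.5) / 4
Vout = 0.012705 / 4 V
Vout = 0.00317625 V = 3.1763 mV

3.1763 mV


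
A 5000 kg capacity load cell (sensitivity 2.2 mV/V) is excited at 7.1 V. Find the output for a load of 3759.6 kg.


Vout = rated_output * Vex * (load / capacity).
Vout = 2.2 * 7.1 * (3759.6 / 5000)
Vout = 2.2 * 7.1 * 0.75192
Vout = 11.745 mV

11.745 mV


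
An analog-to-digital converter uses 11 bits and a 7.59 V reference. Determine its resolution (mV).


The resolution (LSB) of an ADC is Vref / 2^n.
LSB = 7.59 / 2^11
LSB = 7.59 / 2048
LSB = 0.00370605 V = 3.70605469 mV

3.70605469 mV


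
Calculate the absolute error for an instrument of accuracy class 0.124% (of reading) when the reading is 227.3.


Absolute error = (accuracy% / 100) * reading.
Error = (0.124 / 100) * 227.3
Error = 0.00124 * 227.3
Error = 0.2819

0.2819


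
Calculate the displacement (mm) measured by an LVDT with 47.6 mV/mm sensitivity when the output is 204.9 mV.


Displacement = Vout / sensitivity.
d = 204.9 / 47.6
d = 4.305 mm

4.305 mm


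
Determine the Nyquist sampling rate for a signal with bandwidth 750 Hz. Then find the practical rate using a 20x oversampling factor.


By Nyquist theorem, fs_min = 2 * fmax.
fs_min = 2 * 750 = 1500 Hz
Practical rate = 20 * fs_min = 20 * 1500 = 30000 Hz

fs_min = 1500 Hz, fs_practical = 30000 Hz


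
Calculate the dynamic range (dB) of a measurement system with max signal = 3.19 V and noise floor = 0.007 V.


Dynamic range = 20 * log10(Vmax / Vnoise).
DR = 20 * log10(3.19 / 0.007)
DR = 20 * log10(455.71)
DR = 53.17 dB

53.17 dB


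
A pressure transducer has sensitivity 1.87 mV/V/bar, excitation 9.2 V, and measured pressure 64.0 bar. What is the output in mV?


Output = sensitivity * Vex * P.
Vout = 1.87 * 9.2 * 64.0
Vout = 17.204 * 64.0
Vout = 1101.06 mV

1101.06 mV


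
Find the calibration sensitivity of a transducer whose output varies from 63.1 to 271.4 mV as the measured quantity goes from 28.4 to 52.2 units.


Sensitivity = (y2 - y1) / (x2 - x1).
S = (271.4 - 63.1) / (52.2 - 28.4)
S = 208.3 / 23.8
S = 8.7521 mV/unit

8.7521 mV/unit


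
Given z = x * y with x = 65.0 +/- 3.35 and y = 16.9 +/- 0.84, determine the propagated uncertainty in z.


For a product z = x*y, the relative uncertainty is:
uz/z = sqrt((ux/x)^2 + (uy/y)^2)
Relative uncertainties: ux/x = 3.35/65.0 = 0.051538
uy/y = 0.84/16.9 = 0.049704
z = 65.0 * 16.9 = 1098.5
uz = 1098.5 * sqrt(0.051538^2 + 0.049704^2) = 78.654

78.654


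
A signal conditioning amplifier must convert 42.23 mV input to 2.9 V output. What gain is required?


Gain = Vout / Vin (converting to same units).
G = 2.9 V / 42.23 mV
G = 2900.0 mV / 42.23 mV
G = 68.67

68.67


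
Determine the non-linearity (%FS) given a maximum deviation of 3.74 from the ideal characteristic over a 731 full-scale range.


Linearity error = (max deviation / full scale) * 100%.
Linearity = (3.74 / 731) * 100
Linearity = 0.512 %FS

0.512 %FS


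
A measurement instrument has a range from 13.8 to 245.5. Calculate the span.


Span = upper range - lower range.
Span = 245.5 - (13.8)
Span = 231.7

231.7


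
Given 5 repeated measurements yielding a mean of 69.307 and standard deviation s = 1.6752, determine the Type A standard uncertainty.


The standard uncertainty for Type A evaluation is u = s / sqrt(n).
u = 1.6752 / sqrt(5)
u = 1.6752 / 2.2361
u = 0.7492

0.7492


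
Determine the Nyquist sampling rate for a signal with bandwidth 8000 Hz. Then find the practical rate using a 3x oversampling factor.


By Nyquist theorem, fs_min = 2 * fmax.
fs_min = 2 * 8000 = 16000 Hz
Practical rate = 3 * fs_min = 3 * 16000 = 48000 Hz

fs_min = 16000 Hz, fs_practical = 48000 Hz


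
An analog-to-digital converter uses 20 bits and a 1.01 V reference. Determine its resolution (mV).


The resolution (LSB) of an ADC is Vref / 2^n.
LSB = 1.01 / 2^20
LSB = 1.01 / 1048576
LSB = 9.6e-07 V = 0.00096321 mV

0.00096321 mV


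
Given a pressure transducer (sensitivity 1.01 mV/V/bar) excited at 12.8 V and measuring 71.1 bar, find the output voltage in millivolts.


Output = sensitivity * Vex * P.
Vout = 1.01 * 12.8 * 71.1
Vout = 12.928 * 71.1
Vout = 919.18 mV

919.18 mV


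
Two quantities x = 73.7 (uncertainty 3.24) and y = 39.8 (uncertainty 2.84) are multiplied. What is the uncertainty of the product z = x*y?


For a product z = x*y, the relative uncertainty is:
uz/z = sqrt((ux/x)^2 + (uy/y)^2)
Relative uncertainties: ux/x = 3.24/73.7 = 0.043962
uy/y = 2.84/39.8 = 0.071357
z = 73.7 * 39.8 = 2933.3
uz = 2933.3 * sqrt(0.043962^2 + 0.071357^2) = 245.842

245.842


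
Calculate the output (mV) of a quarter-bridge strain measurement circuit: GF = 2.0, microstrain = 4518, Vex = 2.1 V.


Quarter bridge output: Vout = (GF * epsilon * Vex) / 4.
Vout = (2.0 * 4518e-6 * 2.1) / 4
Vout = 0.0189756 / 4 V
Vout = 0.0047439 V = 4.7439 mV

4.7439 mV


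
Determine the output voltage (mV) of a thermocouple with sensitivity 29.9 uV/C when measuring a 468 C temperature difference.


The thermocouple output V = sensitivity * dT.
V = 29.9 uV/C * 468 C
V = 13993.2 uV
V = 13.993 mV

13.993 mV


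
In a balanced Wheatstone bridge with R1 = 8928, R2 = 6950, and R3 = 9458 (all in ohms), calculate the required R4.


At balance: R1*R4 = R2*R3, so R4 = R2*R3/R1.
R4 = 6950 * 9458 / 8928
R4 = 65733100 / 8928
R4 = 7362.58 ohm

7362.58 ohm


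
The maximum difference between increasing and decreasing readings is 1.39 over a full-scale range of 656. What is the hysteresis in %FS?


Hysteresis = (max difference / full scale) * 100%.
H = (1.39 / 656) * 100
H = 0.212 %FS

0.212 %FS


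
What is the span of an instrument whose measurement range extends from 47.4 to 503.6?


Span = upper range - lower range.
Span = 503.6 - (47.4)
Span = 456.2

456.2


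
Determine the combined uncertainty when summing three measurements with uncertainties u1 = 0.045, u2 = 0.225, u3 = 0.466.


For a sum of independent quantities, uc = sqrt(u1^2 + u2^2 + u3^2).
uc = sqrt(0.045^2 + 0.225^2 + 0.466^2)
uc = sqrt(0.002025 + 0.050625 + 0.217156)
uc = 0.5194

0.5194


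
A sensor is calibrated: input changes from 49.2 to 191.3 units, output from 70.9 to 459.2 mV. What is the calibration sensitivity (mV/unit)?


Sensitivity = (y2 - y1) / (x2 - x1).
S = (459.2 - 70.9) / (191.3 - 49.2)
S = 388.3 / 142.1
S = 2.7326 mV/unit

2.7326 mV/unit


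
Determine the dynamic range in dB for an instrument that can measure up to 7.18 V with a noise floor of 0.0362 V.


Dynamic range = 20 * log10(Vmax / Vnoise).
DR = 20 * log10(7.18 / 0.0362)
DR = 20 * log10(198.34)
DR = 45.95 dB

45.95 dB


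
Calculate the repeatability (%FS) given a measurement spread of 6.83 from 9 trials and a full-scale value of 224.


Repeatability = (spread / full scale) * 100%.
R = (6.83 / 224) * 100
R = 3.049 %FS

3.049 %FS


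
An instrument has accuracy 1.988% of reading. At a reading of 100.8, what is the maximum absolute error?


Absolute error = (accuracy% / 100) * reading.
Error = (1.988 / 100) * 100.8
Error = 0.01988 * 100.8
Error = 2.0039

2.0039


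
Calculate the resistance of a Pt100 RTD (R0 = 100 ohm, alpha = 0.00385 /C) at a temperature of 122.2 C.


The RTD equation: Rt = R0 * (1 + alpha * T).
Rt = 100 * (1 + 0.00385 * 122.2)
Rt = 100 * (1 + 0.47047)
Rt = 100 * 1.47047
Rt = 147.047 ohm

147.047 ohm


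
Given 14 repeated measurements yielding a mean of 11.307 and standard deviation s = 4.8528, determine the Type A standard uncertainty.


The standard uncertainty for Type A evaluation is u = s / sqrt(n).
u = 4.8528 / sqrt(14)
u = 4.8528 / 3.7417
u = 1.297

1.297


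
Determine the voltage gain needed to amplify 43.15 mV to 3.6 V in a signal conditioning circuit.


Gain = Vout / Vin (converting to same units).
G = 3.6 V / 43.15 mV
G = 3600.0 mV / 43.15 mV
G = 83.43

83.43


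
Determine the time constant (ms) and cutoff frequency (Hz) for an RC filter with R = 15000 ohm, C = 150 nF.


Time constant: tau = R * C.
tau = 15000 * 1.50e-07 = 0.00225 s
tau = 2.25 ms
Cutoff frequency: fc = 1 / (2*pi*R*C).
fc = 1 / (2*pi*0.00225) = 70.74 Hz

tau = 2.25 ms, fc = 70.74 Hz


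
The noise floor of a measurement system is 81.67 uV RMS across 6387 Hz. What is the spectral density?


Noise spectral density = Vrms / sqrt(BW).
NSD = 81.67 / sqrt(6387)
NSD = 81.67 / 79.9187
NSD = 1.0219 uV/sqrt(Hz)

1.0219 uV/sqrt(Hz)


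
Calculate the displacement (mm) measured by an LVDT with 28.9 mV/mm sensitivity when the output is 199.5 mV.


Displacement = Vout / sensitivity.
d = 199.5 / 28.9
d = 6.903 mm

6.903 mm


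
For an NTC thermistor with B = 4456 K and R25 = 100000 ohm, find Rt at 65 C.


NTC thermistor equation: Rt = R25 * exp(B * (1/T - 1/T25)).
T in Kelvin: 338.15 K, T25 = 298.15 K
1/T - 1/T25 = 1/338.15 - 1/298.15 = -0.00039675
B * (1/T - 1/T25) = 4456 * -0.00039675 = -1.7679
Rt = 100000 * exp(-1.7679) = 17068.9 ohm

17068.9 ohm


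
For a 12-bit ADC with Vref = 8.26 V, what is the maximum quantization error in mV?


The maximum quantization error is +/- LSB/2.
LSB = Vref / 2^n = 8.26 / 4096 = 0.0020166 V
Max error = LSB / 2 = 0.0020166 / 2 = 0.0010083 V
Max error = 1.0083 mV

1.0083 mV


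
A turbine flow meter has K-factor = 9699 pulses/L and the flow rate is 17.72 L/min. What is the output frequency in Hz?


Frequency = K * Q / 60 (converting L/min to L/s).
f = 9699 * 17.72 / 60
f = 171866.28 / 60
f = 2864.44 Hz

2864.44 Hz


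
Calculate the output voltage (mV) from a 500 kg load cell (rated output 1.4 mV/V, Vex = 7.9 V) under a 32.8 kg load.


Vout = rated_output * Vex * (load / capacity).
Vout = 1.4 * 7.9 * (32.8 / 500)
Vout = 1.4 * 7.9 * 0.0656
Vout = 0.726 mV

0.726 mV


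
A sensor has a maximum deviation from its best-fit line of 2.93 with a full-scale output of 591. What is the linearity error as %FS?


Linearity error = (max deviation / full scale) * 100%.
Linearity = (2.93 / 591) * 100
Linearity = 0.496 %FS

0.496 %FS


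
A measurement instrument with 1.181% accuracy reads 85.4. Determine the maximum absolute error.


Absolute error = (accuracy% / 100) * reading.
Error = (1.181 / 100) * 85.4
Error = 0.01181 * 85.4
Error = 1.0086

1.0086


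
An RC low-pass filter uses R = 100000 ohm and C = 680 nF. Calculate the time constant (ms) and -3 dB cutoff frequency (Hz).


Time constant: tau = R * C.
tau = 100000 * 6.80e-07 = 0.068 s
tau = 68.0 ms
Cutoff frequency: fc = 1 / (2*pi*R*C).
fc = 1 / (2*pi*0.068) = 2.34 Hz

tau = 68.0 ms, fc = 2.34 Hz


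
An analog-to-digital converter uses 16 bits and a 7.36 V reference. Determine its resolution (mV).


The resolution (LSB) of an ADC is Vref / 2^n.
LSB = 7.36 / 2^16
LSB = 7.36 / 65536
LSB = 0.0001123 V = 0.11230469 mV

0.11230469 mV


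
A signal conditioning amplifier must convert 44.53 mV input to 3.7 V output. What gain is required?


Gain = Vout / Vin (converting to same units).
G = 3.7 V / 44.53 mV
G = 3700.0 mV / 44.53 mV
G = 83.09

83.09


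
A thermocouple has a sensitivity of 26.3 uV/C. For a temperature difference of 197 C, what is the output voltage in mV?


The thermocouple output V = sensitivity * dT.
V = 26.3 uV/C * 197 C
V = 5181.1 uV
V = 5.181 mV

5.181 mV


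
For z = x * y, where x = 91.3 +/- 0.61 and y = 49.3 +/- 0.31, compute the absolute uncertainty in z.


For a product z = x*y, the relative uncertainty is:
uz/z = sqrt((ux/x)^2 + (uy/y)^2)
Relative uncertainties: ux/x = 0.61/91.3 = 0.006681
uy/y = 0.31/49.3 = 0.006288
z = 91.3 * 49.3 = 4501.1
uz = 4501.1 * sqrt(0.006681^2 + 0.006288^2) = 41.297

41.297


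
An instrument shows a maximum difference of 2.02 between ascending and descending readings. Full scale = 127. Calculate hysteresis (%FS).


Hysteresis = (max difference / full scale) * 100%.
H = (2.02 / 127) * 100
H = 1.591 %FS

1.591 %FS


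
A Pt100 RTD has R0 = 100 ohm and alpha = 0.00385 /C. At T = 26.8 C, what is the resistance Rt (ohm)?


The RTD equation: Rt = R0 * (1 + alpha * T).
Rt = 100 * (1 + 0.00385 * 26.8)
Rt = 100 * (1 + 0.10318)
Rt = 100 * 1.10318
Rt = 110.318 ohm

110.318 ohm


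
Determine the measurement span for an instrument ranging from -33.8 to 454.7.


Span = upper range - lower range.
Span = 454.7 - (-33.8)
Span = 488.5

488.5


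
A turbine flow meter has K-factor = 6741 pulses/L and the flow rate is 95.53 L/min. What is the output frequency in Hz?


Frequency = K * Q / 60 (converting L/min to L/s).
f = 6741 * 95.53 / 60
f = 643967.73 / 60
f = 10732.8 Hz

10732.8 Hz


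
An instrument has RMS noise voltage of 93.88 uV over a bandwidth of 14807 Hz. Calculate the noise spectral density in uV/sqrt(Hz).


Noise spectral density = Vrms / sqrt(BW).
NSD = 93.88 / sqrt(14807)
NSD = 93.88 / 121.684
NSD = 0.7715 uV/sqrt(Hz)

0.7715 uV/sqrt(Hz)


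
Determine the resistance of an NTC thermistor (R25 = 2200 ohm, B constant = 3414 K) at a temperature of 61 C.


NTC thermistor equation: Rt = R25 * exp(B * (1/T - 1/T25)).
T in Kelvin: 334.15 K, T25 = 298.15 K
1/T - 1/T25 = 1/334.15 - 1/298.15 = -0.00036135
B * (1/T - 1/T25) = 3414 * -0.00036135 = -1.2336
Rt = 2200 * exp(-1.2336) = 640.7 ohm

640.7 ohm


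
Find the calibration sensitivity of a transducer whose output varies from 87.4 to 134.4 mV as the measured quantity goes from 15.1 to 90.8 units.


Sensitivity = (y2 - y1) / (x2 - x1).
S = (134.4 - 87.4) / (90.8 - 15.1)
S = 47.0 / 75.7
S = 0.6209 mV/unit

0.6209 mV/unit


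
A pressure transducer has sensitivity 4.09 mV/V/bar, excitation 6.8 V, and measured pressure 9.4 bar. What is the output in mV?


Output = sensitivity * Vex * P.
Vout = 4.09 * 6.8 * 9.4
Vout = 27.812 * 9.4
Vout = 261.43 mV

261.43 mV


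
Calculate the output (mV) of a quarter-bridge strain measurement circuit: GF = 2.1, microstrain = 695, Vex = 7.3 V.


Quarter bridge output: Vout = (GF * epsilon * Vex) / 4.
Vout = (2.1 * 695e-6 * 7.3) / 4
Vout = 0.01065435 / 4 V
Vout = 0.00266359 V = 2.6636 mV

2.6636 mV


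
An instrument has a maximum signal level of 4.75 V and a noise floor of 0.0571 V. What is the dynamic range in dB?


Dynamic range = 20 * log10(Vmax / Vnoise).
DR = 20 * log10(4.75 / 0.0571)
DR = 20 * log10(83.19)
DR = 38.4 dB

38.4 dB


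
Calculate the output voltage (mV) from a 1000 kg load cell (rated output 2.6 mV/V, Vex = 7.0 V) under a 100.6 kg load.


Vout = rated_output * Vex * (load / capacity).
Vout = 2.6 * 7.0 * (100.6 / 1000)
Vout = 2.6 * 7.0 * 0.1006
Vout = 1.831 mV

1.831 mV


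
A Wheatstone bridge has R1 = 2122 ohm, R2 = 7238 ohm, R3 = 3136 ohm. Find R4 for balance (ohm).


At balance: R1*R4 = R2*R3, so R4 = R2*R3/R1.
R4 = 7238 * 3136 / 2122
R4 = 22698368 / 2122
R4 = 10696.69 ohm

10696.69 ohm


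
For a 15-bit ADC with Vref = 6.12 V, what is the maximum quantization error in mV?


The maximum quantization error is +/- LSB/2.
LSB = Vref / 2^n = 6.12 / 32768 = 0.00018677 V
Max error = LSB / 2 = 0.00018677 / 2 = 9.338e-05 V
Max error = 0.0934 mV

0.0934 mV


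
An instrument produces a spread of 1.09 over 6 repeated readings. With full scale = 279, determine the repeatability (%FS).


Repeatability = (spread / full scale) * 100%.
R = (1.09 / 279) * 100
R = 0.391 %FS

0.391 %FS


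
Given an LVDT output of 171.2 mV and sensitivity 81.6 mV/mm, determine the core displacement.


Displacement = Vout / sensitivity.
d = 171.2 / 81.6
d = 2.098 mm

2.098 mm


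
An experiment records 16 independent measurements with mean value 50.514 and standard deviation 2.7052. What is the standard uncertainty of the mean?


The standard uncertainty for Type A evaluation is u = s / sqrt(n).
u = 2.7052 / sqrt(16)
u = 2.7052 / 4.0
u = 0.6763

0.6763


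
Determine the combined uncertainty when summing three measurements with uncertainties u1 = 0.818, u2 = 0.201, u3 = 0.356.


For a sum of independent quantities, uc = sqrt(u1^2 + u2^2 + u3^2).
uc = sqrt(0.818^2 + 0.201^2 + 0.356^2)
uc = sqrt(0.669124 + 0.040401 + 0.126736)
uc = 0.9145

0.9145


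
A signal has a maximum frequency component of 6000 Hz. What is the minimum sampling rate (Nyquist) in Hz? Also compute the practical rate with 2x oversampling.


By Nyquist theorem, fs_min = 2 * fmax.
fs_min = 2 * 6000 = 12000 Hz
Practical rate = 2 * fs_min = 2 * 12000 = 24000 Hz

fs_min = 12000 Hz, fs_practical = 24000 Hz


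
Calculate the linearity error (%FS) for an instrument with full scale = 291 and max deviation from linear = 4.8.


Linearity error = (max deviation / full scale) * 100%.
Linearity = (4.8 / 291) * 100
Linearity = 1.649 %FS

1.649 %FS


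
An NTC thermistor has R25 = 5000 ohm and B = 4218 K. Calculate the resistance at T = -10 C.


NTC thermistor equation: Rt = R25 * exp(B * (1/T - 1/T25)).
T in Kelvin: 263.15 K, T25 = 298.15 K
1/T - 1/T25 = 1/263.15 - 1/298.15 = 0.0004461
B * (1/T - 1/T25) = 4218 * 0.0004461 = 1.8816
Rt = 5000 * exp(1.8816) = 32821.3 ohm

32821.3 ohm


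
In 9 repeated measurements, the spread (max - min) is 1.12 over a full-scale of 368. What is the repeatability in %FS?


Repeatability = (spread / full scale) * 100%.
R = (1.12 / 368) * 100
R = 0.304 %FS

0.304 %FS
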